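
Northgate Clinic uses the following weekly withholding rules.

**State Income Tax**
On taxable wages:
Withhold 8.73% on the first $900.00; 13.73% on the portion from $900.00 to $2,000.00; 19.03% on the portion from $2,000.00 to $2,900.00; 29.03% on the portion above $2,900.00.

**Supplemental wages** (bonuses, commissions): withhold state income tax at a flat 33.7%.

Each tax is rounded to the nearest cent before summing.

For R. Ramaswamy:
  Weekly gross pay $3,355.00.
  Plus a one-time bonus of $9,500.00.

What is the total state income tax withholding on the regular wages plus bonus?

$3,734.46

State Income Tax: taxable = $3,355.00
  $400.87 + 29.03% × ($3,355.00 − $2,900.00) = $400.87 + 29.03% × $455.00 = $532.96
Supplemental (33.7% flat on bonus): 33.7% × $9,500.00 = $3,201.50
Total state income tax: $532.96 + $3,201.50 = $3,734.46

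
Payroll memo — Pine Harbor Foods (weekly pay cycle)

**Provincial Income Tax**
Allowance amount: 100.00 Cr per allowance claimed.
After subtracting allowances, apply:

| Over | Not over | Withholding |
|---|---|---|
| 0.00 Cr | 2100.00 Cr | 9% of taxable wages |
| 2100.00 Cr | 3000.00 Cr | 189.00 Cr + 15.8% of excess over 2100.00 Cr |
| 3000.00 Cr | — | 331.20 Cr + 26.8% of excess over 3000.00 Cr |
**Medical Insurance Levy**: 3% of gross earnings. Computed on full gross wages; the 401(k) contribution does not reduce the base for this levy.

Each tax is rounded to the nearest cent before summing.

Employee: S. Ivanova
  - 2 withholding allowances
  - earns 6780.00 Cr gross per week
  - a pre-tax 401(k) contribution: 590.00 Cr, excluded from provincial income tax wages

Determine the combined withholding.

1335.92 Cr

Provincial Income Tax: taxable = 6780.00 Cr − 590.00 Cr − 2×100.00 Cr = 5990.00 Cr
  331.20 Cr + 26.8% × (5990.00 Cr − 3000.00 Cr) = 331.20 Cr + 26.8% × 2990.00 Cr = 1132.52 Cr
Medical Insurance Levy: 3% × 6780.00 Cr = 203.40 Cr
Total: 1132.52 Cr + 203.40 Cr = 1335.92 Cr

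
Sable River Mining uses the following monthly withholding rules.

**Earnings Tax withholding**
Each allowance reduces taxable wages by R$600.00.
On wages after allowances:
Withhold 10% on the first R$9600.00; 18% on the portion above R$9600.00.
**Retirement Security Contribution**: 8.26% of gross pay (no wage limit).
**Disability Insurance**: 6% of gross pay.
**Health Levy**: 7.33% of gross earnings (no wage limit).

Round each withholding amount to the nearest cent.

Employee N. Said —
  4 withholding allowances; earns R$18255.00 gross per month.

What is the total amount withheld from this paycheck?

Earnings Tax: taxable = R$18255.00 − 4×R$600.00 = R$15855.00
  R$960.00 + 18% × (R$15855.00 − R$9600.00) = R$960.00 + 18% × R$6255.00 = R$2085.90
Retirement Security Contribution: 8.26% × R$18255.00 = R$1507.86
Disability Insurance: 6% × R$18255.00 = R$1095.30
Health Levy: 7.33% × R$18255.00 = R$1338.09
Total: R$2085.90 + R$1507.86 + R$1095.30 + R$1338.09 = R$6027.15

R$6027.15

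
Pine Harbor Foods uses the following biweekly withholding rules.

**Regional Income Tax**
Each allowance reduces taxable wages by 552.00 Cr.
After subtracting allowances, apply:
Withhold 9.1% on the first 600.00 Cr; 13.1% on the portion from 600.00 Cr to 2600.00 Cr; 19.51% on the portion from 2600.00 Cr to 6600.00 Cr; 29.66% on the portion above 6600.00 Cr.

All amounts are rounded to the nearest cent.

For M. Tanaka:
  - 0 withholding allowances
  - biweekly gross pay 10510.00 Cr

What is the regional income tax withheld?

Regional Income Tax: taxable = 10510.00 Cr
  1097.00 Cr + 29.66% × (10510.00 Cr − 6600.00 Cr) = 1097.00 Cr + 29.66% × 3910.00 Cr = 2256.71 Cr

2256.71 Cr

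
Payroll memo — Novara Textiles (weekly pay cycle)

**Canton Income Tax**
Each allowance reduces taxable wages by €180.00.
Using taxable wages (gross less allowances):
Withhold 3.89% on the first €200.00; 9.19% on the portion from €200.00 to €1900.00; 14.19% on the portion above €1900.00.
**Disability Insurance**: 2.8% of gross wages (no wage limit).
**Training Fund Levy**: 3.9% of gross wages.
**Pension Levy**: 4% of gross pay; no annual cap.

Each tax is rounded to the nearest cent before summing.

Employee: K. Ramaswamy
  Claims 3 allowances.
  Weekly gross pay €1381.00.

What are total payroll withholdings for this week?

Canton Income Tax: taxable = €1381.00 − 3×€180.00 = €841.00
  €7.78 + 9.19% × (€841.00 − €200.00) = €7.78 + 9.19% × €641.00 = €66.69
Disability Insurance: 2.8% × €1381.00 = €38.67
Training Fund Levy: 3.9% × €1381.00 = €53.86
Pension Levy: 4% × €1381.00 = €55.24
Total: €66.69 + €38.67 + €53.86 + €55.24 = €214.46

€214.46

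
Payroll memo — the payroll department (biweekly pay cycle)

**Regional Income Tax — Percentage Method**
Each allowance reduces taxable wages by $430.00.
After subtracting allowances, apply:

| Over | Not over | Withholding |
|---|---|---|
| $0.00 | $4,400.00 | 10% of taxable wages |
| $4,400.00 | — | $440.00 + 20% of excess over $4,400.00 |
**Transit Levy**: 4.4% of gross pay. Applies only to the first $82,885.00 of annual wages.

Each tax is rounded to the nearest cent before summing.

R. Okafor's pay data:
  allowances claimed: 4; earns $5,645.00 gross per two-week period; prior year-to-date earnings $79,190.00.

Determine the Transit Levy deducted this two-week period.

Transit Levy: cap $82,885.00 − YTD $79,190.00 = $3,695.00 subject; 4.4% × $3,695.00 = $162.58

$162.58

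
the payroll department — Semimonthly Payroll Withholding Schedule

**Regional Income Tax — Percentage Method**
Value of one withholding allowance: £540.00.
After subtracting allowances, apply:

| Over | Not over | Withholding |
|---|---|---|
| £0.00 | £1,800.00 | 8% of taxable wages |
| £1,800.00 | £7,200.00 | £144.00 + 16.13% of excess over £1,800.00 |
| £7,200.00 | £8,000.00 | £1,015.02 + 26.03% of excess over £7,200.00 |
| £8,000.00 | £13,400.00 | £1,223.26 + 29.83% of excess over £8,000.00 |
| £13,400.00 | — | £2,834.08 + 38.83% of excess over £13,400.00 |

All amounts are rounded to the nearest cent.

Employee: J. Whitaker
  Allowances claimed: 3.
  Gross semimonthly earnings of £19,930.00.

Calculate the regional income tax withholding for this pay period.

Regional Income Tax: taxable = £19,930.00 − 3×£540.00 = £18,310.00
  £2,834.08 + 38.83% × (£18,310.00 − £13,400.00) = £2,834.08 + 38.83% × £4,910.00 = £4,740.63

£4,740.63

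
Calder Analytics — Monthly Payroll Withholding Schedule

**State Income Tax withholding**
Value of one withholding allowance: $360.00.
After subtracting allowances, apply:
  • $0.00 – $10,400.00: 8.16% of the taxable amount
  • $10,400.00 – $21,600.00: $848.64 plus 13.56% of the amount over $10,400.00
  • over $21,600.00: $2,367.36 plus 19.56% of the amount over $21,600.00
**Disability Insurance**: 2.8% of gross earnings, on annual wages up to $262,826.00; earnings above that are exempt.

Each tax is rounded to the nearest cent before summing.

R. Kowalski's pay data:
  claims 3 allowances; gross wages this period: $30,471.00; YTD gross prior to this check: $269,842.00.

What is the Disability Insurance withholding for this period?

Disability Insurance: YTD $269,842.00 ≥ cap $262,826.00 → $0.00

$0.00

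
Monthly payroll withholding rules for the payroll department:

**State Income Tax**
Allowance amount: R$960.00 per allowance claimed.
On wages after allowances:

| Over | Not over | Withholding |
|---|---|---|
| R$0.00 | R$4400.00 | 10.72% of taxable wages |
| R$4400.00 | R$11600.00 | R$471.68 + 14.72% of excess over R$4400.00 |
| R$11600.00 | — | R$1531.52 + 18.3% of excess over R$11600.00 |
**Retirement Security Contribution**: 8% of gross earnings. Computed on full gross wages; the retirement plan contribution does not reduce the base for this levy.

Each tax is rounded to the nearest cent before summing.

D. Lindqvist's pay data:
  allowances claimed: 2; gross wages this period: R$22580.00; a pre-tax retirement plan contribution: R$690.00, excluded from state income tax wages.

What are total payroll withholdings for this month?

State Income Tax: taxable = R$22580.00 − R$690.00 − 2×R$960.00 = R$19970.00
  R$1531.52 + 18.3% × (R$19970.00 − R$11600.00) = R$1531.52 + 18.3% × R$8370.00 = R$3063.23
Retirement Security Contribution: 8% × R$22580.00 = R$1806.40
Total: R$3063.23 + R$1806.40 = R$4869.63

R$4869.63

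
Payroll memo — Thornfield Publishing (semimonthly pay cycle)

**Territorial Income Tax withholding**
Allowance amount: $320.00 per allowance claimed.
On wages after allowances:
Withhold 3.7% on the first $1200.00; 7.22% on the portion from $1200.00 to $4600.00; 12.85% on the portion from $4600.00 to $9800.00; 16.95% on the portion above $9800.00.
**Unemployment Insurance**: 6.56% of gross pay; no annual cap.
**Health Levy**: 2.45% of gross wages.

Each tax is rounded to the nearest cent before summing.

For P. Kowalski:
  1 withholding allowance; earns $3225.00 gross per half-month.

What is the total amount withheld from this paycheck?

Territorial Income Tax: taxable = $3225.00 − 1×$320.00 = $2905.00
  $44.40 + 7.22% × ($2905.00 − $1200.00) = $44.40 + 7.22% × $1705.00 = $167.50
Unemployment Insurance: 6.56% × $3225.00 = $211.56
Health Levy: 2.45% × $3225.00 = $79.01
Total: $167.50 + $211.56 + $79.01 = $458.07

$458.07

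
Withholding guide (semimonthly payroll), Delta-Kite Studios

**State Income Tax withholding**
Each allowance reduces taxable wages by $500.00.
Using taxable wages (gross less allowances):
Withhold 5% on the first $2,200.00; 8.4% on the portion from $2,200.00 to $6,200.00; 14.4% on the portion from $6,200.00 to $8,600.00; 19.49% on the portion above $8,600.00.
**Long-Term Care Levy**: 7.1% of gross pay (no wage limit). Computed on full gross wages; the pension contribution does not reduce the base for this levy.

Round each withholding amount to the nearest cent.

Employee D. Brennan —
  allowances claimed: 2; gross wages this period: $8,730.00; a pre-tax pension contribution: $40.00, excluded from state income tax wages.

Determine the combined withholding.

State Income Tax: taxable = $8,730.00 − $40.00 − 2×$500.00 = $7,690.00
  $446.00 + 14.4% × ($7,690.00 − $6,200.00) = $446.00 + 14.4% × $1,490.00 = $660.56
Long-Term Care Levy: 7.1% × $8,730.00 = $619.83
Total: $660.56 + $619.83 = $1,280.39

$1,280.39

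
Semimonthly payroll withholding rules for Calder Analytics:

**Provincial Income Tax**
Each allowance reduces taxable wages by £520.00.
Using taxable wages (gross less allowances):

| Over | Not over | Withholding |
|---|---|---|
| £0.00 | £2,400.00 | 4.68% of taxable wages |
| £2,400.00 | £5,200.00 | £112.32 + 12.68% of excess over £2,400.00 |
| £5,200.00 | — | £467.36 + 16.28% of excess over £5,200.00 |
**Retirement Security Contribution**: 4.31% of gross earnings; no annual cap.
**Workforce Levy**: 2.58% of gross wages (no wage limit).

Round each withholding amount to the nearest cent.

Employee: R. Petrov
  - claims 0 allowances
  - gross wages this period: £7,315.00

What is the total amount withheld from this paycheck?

Provincial Income Tax: taxable = £7,315.00
  £467.36 + 16.28% × (£7,315.00 − £5,200.00) = £467.36 + 16.28% × £2,115.00 = £811.68
Retirement Security Contribution: 4.31% × £7,315.00 = £315.28
Workforce Levy: 2.58% × £7,315.00 = £188.73
Total: £811.68 + £315.28 + £188.73 = £1,315.69

£1,315.69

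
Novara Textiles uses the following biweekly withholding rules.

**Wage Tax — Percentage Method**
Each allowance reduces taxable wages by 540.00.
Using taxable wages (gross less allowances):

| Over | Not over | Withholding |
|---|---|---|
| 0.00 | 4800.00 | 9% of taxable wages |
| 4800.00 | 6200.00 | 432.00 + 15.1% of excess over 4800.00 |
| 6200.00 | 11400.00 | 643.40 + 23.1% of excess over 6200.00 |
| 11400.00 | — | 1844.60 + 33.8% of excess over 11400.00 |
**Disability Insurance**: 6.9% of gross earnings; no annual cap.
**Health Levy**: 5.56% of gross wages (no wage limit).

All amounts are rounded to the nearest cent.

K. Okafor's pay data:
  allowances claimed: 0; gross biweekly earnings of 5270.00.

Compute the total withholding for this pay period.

1159.61

Wage Tax: taxable = 5270.00
  432.00 + 15.1% × (5270.00 − 4800.00) = 432.00 + 15.1% × 470.00 = 502.97
Disability Insurance: 6.9% × 5270.00 = 363.63
Health Levy: 5.56% × 5270.00 = 293.01
Total: 502.97 + 363.63 + 293.01 = 1159.61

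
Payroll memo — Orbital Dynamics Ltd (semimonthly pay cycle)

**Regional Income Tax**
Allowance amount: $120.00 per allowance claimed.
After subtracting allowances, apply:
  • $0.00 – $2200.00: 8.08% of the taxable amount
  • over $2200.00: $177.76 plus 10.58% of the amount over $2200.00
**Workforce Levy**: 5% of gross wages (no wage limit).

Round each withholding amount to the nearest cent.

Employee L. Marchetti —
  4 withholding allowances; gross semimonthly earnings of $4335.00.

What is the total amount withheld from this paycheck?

$569.61

Regional Income Tax: taxable = $4335.00 − 4×$120.00 = $3855.00
  $177.76 + 10.58% × ($3855.00 − $2200.00) = $177.76 + 10.58% × $1655.00 = $352.86
Workforce Levy: 5% × $4335.00 = $216.75
Total: $352.86 + $216.75 = $569.61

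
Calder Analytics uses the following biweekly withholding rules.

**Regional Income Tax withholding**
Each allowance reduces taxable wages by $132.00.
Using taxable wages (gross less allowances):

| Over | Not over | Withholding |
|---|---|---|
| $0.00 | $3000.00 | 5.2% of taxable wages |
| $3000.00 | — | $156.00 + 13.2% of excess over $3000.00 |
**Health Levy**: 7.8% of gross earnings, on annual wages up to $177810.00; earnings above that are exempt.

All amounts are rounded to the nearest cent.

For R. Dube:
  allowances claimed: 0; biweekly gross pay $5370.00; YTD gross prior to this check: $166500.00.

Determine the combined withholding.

$887.70

Regional Income Tax: taxable = $5370.00
  $156.00 + 13.2% × ($5370.00 − $3000.00) = $156.00 + 13.2% × $2370.00 = $468.84
Health Levy: 7.8% × $5370.00 = $418.86
Total: $468.84 + $418.86 = $887.70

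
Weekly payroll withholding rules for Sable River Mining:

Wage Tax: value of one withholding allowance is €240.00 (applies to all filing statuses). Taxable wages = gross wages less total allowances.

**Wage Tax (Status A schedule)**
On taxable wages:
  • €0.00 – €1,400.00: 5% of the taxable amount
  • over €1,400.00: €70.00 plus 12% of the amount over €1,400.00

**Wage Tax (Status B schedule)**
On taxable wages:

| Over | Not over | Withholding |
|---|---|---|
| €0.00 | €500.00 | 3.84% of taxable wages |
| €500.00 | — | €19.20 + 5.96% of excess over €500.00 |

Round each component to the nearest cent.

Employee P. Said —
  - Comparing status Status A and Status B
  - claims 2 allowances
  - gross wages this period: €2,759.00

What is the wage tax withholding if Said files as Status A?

Wage Tax (Status A): taxable = €2,759.00 − 2×€240.00 = €2,279.00
  €70.00 + 12% × (€2,279.00 − €1,400.00) = €70.00 + 12% × €879.00 = €175.48

€175.48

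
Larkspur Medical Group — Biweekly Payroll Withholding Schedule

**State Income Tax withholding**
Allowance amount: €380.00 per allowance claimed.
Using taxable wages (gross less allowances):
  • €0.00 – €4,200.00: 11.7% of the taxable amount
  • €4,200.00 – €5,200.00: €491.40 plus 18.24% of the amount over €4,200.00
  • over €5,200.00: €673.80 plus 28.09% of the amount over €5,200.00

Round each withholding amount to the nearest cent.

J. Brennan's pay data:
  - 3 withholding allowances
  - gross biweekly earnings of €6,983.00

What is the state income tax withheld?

State Income Tax: taxable = €6,983.00 − 3×€380.00 = €5,843.00
  €673.80 + 28.09% × (€5,843.00 − €5,200.00) = €673.80 + 28.09% × €643.00 = €854.42

€854.42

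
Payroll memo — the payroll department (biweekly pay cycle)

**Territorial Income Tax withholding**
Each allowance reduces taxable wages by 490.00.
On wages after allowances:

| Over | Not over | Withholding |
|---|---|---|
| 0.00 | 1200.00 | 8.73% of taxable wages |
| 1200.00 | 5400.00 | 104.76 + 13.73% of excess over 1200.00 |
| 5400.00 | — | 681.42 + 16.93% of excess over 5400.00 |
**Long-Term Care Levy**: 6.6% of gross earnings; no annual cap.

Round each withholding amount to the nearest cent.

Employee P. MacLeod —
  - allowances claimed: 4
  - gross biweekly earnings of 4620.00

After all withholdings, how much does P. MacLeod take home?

4009.86

Territorial Income Tax: taxable = 4620.00 − 4×490.00 = 2660.00
  104.76 + 13.73% × (2660.00 − 1200.00) = 104.76 + 13.73% × 1460.00 = 305.22
Long-Term Care Levy: 6.6% × 4620.00 = 304.92
Total withheld: 305.22 + 304.92 = 610.14
Net pay: 4620.00 − 610.14 = 4009.86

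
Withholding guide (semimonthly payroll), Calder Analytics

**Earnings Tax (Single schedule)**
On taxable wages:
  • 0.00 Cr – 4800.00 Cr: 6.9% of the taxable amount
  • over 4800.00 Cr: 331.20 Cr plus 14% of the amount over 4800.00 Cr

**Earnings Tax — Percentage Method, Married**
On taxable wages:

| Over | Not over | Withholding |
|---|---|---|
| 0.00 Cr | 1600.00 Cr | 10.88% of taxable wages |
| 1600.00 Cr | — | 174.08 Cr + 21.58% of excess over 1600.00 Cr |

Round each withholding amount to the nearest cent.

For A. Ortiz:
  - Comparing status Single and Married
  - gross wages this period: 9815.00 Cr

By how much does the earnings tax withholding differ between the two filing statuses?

913.58 Cr

Earnings Tax (Single): taxable = 9815.00 Cr
  331.20 Cr + 14% × (9815.00 Cr − 4800.00 Cr) = 331.20 Cr + 14% × 5015.00 Cr = 1033.30 Cr
Earnings Tax (Married): taxable = 9815.00 Cr
  174.08 Cr + 21.58% × (9815.00 Cr − 1600.00 Cr) = 174.08 Cr + 21.58% × 8215.00 Cr = 1946.88 Cr
Difference: |1033.30 Cr − 1946.88 Cr| = 913.58 Cr (higher under Married)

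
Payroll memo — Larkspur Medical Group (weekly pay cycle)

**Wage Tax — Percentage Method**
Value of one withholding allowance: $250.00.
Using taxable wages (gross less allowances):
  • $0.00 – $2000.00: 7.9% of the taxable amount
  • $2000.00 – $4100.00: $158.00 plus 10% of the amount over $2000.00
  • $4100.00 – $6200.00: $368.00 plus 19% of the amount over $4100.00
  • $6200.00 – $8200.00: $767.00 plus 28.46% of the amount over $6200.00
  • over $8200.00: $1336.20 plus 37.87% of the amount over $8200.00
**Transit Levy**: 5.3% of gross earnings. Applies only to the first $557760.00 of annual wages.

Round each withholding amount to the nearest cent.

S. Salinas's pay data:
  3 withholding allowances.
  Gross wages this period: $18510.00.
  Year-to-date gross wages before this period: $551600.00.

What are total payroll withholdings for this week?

Wage Tax: taxable = $18510.00 − 3×$250.00 = $17760.00
  $1336.20 + 37.87% × ($17760.00 − $8200.00) = $1336.20 + 37.87% × $9560.00 = $4956.57
Transit Levy: cap $557760.00 − YTD $551600.00 = $6160.00 subject; 5.3% × $6160.00 = $326.48
Total: $4956.57 + $326.48 = $5283.05

$5283.05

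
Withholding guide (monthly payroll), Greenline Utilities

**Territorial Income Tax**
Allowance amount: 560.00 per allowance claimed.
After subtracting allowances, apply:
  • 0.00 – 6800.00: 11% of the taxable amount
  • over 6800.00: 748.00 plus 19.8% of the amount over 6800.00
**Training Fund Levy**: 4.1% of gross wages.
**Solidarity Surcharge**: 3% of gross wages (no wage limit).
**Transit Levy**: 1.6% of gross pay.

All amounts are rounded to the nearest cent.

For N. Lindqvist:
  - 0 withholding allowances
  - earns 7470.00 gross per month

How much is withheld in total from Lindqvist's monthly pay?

Territorial Income Tax: taxable = 7470.00
  748.00 + 19.8% × (7470.00 − 6800.00) = 748.00 + 19.8% × 670.00 = 880.66
Training Fund Levy: 4.1% × 7470.00 = 306.27
Solidarity Surcharge: 3% × 7470.00 = 224.10
Transit Levy: 1.6% × 7470.00 = 119.52
Total: 880.66 + 306.27 + 224.10 + 119.52 = 1530.55

1530.55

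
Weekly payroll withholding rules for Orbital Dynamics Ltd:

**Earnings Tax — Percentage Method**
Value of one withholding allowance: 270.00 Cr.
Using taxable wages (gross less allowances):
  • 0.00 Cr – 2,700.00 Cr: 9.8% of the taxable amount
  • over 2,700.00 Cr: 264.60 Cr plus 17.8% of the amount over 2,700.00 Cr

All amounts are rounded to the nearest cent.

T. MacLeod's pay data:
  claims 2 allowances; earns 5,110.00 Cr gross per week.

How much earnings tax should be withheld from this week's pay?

Earnings Tax: taxable = 5,110.00 Cr − 2×270.00 Cr = 4,570.00 Cr
  264.60 Cr + 17.8% × (4,570.00 Cr − 2,700.00 Cr) = 264.60 Cr + 17.8% × 1,870.00 Cr = 597.46 Cr

597.46 Cr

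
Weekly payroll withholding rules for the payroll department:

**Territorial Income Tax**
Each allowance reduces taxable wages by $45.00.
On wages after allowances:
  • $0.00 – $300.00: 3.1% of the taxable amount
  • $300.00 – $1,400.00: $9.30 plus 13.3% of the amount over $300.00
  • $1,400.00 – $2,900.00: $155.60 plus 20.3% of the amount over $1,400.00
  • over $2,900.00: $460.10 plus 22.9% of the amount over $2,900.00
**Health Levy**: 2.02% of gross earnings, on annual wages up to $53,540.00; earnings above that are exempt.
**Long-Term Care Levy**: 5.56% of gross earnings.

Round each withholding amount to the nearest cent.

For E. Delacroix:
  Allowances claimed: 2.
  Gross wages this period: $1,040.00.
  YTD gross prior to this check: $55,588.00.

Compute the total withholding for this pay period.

Territorial Income Tax: taxable = $1,040.00 − 2×$45.00 = $950.00
  $9.30 + 13.3% × ($950.00 − $300.00) = $9.30 + 13.3% × $650.00 = $95.75
Health Levy: YTD $55,588.00 ≥ cap $53,540.00 → $0.00
Long-Term Care Levy: 5.56% × $1,040.00 = $57.82
Total: $95.75 + $0.00 + $57.82 = $153.57

$153.57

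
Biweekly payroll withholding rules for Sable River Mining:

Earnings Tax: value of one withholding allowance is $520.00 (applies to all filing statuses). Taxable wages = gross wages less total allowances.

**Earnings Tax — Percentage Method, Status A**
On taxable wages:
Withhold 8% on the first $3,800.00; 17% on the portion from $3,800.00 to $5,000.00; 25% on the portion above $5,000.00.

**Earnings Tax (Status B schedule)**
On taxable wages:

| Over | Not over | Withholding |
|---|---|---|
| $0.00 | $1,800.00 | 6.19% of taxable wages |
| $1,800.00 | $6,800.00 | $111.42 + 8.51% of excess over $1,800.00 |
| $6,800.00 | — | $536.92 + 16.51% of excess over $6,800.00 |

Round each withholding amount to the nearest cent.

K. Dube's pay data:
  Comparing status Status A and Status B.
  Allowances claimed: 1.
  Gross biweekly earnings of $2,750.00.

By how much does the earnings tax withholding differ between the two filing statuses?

Earnings Tax (Status A): taxable = $2,750.00 − 1×$520.00 = $2,230.00
  8% × $2,230.00 = $178.40
Earnings Tax (Status B): taxable = $2,750.00 − 1×$520.00 = $2,230.00
  $111.42 + 8.51% × ($2,230.00 − $1,800.00) = $111.42 + 8.51% × $430.00 = $148.01
Difference: |$178.40 − $148.01| = $30.39 (higher under Status A)

$30.39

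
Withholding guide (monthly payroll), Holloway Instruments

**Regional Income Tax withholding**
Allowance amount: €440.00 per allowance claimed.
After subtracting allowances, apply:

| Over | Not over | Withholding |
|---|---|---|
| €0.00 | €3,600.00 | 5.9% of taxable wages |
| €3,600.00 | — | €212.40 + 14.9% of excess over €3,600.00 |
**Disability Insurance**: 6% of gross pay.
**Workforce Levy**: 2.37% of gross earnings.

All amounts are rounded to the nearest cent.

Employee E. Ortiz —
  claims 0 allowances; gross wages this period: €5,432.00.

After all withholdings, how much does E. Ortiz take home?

Regional Income Tax: taxable = €5,432.00
  €212.40 + 14.9% × (€5,432.00 − €3,600.00) = €212.40 + 14.9% × €1,832.00 = €485.37
Disability Insurance: 6% × €5,432.00 = €325.92
Workforce Levy: 2.37% × €5,432.00 = €128.74
Total withheld: €485.37 + €325.92 + €128.74 = €940.03
Net pay: €5,432.00 − €940.03 = €4,491.97

€4,491.97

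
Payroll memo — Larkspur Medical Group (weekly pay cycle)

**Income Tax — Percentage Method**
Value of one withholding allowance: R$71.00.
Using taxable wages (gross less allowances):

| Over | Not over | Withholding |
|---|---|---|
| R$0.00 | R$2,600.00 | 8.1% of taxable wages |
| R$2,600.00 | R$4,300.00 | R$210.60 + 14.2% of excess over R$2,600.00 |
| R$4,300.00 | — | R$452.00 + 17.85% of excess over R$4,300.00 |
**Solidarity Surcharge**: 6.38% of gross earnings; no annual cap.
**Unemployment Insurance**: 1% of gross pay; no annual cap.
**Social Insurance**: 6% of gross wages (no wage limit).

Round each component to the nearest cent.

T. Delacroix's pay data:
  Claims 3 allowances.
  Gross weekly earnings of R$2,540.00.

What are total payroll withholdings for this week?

Income Tax: taxable = R$2,540.00 − 3×R$71.00 = R$2,327.00
  8.1% × R$2,327.00 = R$188.49
Solidarity Surcharge: 6.38% × R$2,540.00 = R$162.05
Unemployment Insurance: 1% × R$2,540.00 = R$25.40
Social Insurance: 6% × R$2,540.00 = R$152.40
Total: R$188.49 + R$162.05 + R$25.40 + R$152.40 = R$528.34

R$528.34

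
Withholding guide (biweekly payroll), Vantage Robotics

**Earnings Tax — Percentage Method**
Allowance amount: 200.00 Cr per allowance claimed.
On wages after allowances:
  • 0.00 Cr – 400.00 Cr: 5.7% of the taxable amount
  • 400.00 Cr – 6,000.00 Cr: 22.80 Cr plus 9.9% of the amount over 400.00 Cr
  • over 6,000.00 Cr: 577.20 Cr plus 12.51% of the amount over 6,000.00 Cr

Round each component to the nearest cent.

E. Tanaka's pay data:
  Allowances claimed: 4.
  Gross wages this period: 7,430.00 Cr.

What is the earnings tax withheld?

Earnings Tax: taxable = 7,430.00 Cr − 4×200.00 Cr = 6,630.00 Cr
  577.20 Cr + 12.51% × (6,630.00 Cr − 6,000.00 Cr) = 577.20 Cr + 12.51% × 630.00 Cr = 656.01 Cr

656.01 Cr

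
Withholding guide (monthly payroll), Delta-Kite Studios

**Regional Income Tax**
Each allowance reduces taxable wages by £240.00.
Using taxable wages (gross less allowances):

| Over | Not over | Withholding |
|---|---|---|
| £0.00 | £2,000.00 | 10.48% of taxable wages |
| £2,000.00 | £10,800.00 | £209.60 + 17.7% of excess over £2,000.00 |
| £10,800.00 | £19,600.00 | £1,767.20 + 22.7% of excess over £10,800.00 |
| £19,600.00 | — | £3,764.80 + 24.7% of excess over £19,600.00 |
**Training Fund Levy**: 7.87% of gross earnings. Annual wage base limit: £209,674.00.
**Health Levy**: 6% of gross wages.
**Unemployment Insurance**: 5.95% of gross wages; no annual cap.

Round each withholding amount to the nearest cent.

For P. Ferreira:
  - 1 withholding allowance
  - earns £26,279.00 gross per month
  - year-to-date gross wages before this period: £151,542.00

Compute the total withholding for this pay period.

Regional Income Tax: taxable = £26,279.00 − 1×£240.00 = £26,039.00
  £3,764.80 + 24.7% × (£26,039.00 − £19,600.00) = £3,764.80 + 24.7% × £6,439.00 = £5,355.23
Training Fund Levy: 7.87% × £26,279.00 = £2,068.16
Health Levy: 6% × £26,279.00 = £1,576.74
Unemployment Insurance: 5.95% × £26,279.00 = £1,563.60
Total: £5,355.23 + £2,068.16 + £1,576.74 + £1,563.60 = £10,563.73

£10,563.73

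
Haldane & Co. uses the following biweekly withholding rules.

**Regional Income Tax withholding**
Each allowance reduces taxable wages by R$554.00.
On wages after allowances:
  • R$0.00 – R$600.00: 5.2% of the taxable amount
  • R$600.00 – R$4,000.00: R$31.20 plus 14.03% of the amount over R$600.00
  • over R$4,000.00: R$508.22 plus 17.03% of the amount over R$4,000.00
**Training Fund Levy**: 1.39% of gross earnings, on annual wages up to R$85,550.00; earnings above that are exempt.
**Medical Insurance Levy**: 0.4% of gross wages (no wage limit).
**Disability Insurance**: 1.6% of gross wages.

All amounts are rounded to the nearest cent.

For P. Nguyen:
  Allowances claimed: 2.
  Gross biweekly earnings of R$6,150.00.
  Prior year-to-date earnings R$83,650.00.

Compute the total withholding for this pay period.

Regional Income Tax: taxable = R$6,150.00 − 2×R$554.00 = R$5,042.00
  R$508.22 + 17.03% × (R$5,042.00 − R$4,000.00) = R$508.22 + 17.03% × R$1,042.00 = R$685.67
Training Fund Levy: cap R$85,550.00 − YTD R$83,650.00 = R$1,900.00 subject; 1.39% × R$1,900.00 = R$26.41
Medical Insurance Levy: 0.4% × R$6,150.00 = R$24.60
Disability Insurance: 1.6% × R$6,150.00 = R$98.40
Total: R$685.67 + R$26.41 + R$24.60 + R$98.40 = R$835.08

R$835.08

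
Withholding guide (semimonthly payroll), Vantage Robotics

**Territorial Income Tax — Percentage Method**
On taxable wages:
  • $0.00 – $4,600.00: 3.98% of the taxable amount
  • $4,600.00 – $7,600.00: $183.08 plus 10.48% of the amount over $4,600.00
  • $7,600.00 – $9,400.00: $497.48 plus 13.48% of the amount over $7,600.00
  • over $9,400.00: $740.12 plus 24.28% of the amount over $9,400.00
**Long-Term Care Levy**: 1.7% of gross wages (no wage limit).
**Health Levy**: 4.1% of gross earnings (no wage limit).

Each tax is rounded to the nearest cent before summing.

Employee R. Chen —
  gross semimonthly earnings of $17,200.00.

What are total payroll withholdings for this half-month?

Territorial Income Tax: taxable = $17,200.00
  $740.12 + 24.28% × ($17,200.00 − $9,400.00) = $740.12 + 24.28% × $7,800.00 = $2,633.96
Long-Term Care Levy: 1.7% × $17,200.00 = $292.40
Health Levy: 4.1% × $17,200.00 = $705.20
Total: $2,633.96 + $292.40 + $705.20 = $3,631.56

$3,631.56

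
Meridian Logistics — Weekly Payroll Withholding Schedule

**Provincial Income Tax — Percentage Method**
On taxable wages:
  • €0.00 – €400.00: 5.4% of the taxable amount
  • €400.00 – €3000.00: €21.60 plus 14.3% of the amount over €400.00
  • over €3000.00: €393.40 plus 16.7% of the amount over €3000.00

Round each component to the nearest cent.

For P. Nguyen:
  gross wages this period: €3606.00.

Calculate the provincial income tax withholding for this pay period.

€494.60

Provincial Income Tax: taxable = €3606.00
  €393.40 + 16.7% × (€3606.00 − €3000.00) = €393.40 + 16.7% × €606.00 = €494.60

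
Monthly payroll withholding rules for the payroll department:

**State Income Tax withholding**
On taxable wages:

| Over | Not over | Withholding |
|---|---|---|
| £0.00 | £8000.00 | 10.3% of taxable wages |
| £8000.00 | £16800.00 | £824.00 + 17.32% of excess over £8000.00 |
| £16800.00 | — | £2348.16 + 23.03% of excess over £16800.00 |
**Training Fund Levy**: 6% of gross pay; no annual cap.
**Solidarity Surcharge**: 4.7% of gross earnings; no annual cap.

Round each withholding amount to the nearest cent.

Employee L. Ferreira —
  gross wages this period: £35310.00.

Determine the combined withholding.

£10389.18

State Income Tax: taxable = £35310.00
  £2348.16 + 23.03% × (£35310.00 − £16800.00) = £2348.16 + 23.03% × £18510.00 = £6611.01
Training Fund Levy: 6% × £35310.00 = £2118.60
Solidarity Surcharge: 4.7% × £35310.00 = £1659.57
Total: £6611.01 + £2118.60 + £1659.57 = £10389.18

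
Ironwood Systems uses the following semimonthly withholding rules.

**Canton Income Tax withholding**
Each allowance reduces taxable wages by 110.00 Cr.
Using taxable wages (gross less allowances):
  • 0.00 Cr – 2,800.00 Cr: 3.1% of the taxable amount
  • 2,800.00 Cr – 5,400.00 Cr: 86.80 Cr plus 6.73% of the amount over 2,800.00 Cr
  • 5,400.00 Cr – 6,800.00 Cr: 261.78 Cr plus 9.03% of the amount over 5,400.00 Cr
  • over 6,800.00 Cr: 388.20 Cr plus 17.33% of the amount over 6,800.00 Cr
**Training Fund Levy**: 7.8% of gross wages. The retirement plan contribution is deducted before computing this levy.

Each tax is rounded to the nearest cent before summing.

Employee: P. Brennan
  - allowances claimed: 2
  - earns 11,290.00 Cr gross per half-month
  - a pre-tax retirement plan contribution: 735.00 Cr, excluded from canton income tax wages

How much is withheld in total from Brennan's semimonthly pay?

1,824.11 Cr

Canton Income Tax: taxable = 11,290.00 Cr − 735.00 Cr − 2×110.00 Cr = 10,335.00 Cr
  388.20 Cr + 17.33% × (10,335.00 Cr − 6,800.00 Cr) = 388.20 Cr + 17.33% × 3,535.00 Cr = 1,000.82 Cr
Training Fund Levy: 7.8% × 10,555.00 Cr = 823.29 Cr
Total: 1,000.82 Cr + 823.29 Cr = 1,824.11 Cr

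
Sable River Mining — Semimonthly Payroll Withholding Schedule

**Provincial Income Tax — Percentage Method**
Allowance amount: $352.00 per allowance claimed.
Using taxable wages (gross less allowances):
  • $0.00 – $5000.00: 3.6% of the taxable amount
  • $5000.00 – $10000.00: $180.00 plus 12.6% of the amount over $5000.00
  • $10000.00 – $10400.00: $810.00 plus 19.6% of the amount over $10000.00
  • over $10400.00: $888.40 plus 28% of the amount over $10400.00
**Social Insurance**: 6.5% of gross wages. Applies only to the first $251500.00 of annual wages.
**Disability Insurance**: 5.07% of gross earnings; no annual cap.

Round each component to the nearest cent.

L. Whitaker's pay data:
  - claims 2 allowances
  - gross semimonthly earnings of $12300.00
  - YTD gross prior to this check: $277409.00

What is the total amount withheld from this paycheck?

Provincial Income Tax: taxable = $12300.00 − 2×$352.00 = $11596.00
  $888.40 + 28% × ($11596.00 − $10400.00) = $888.40 + 28% × $1196.00 = $1223.28
Social Insurance: YTD $277409.00 ≥ cap $251500.00 → $0.00
Disability Insurance: 5.07% × $12300.00 = $623.61
Total: $1223.28 + $0.00 + $623.61 = $1846.89

$1846.89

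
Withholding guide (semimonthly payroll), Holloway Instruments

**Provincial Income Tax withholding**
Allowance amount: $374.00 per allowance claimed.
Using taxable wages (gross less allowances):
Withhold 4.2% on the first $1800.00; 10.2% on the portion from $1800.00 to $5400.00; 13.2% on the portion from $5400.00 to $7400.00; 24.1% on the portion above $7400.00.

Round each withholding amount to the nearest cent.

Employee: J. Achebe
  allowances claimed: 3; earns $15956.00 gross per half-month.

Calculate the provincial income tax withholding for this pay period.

$2498.39

Provincial Income Tax: taxable = $15956.00 − 3×$374.00 = $14834.00
  $706.80 + 24.1% × ($14834.00 − $7400.00) = $706.80 + 24.1% × $7434.00 = $2498.39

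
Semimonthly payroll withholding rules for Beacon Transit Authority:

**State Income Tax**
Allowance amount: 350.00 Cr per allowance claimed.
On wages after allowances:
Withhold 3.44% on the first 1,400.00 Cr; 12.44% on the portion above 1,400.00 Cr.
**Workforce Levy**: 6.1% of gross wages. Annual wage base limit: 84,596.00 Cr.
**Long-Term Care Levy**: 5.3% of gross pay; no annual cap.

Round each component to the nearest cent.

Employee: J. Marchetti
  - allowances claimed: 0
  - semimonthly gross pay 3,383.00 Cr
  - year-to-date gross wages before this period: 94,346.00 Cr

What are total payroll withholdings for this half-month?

State Income Tax: taxable = 3,383.00 Cr
  48.16 Cr + 12.44% × (3,383.00 Cr − 1,400.00 Cr) = 48.16 Cr + 12.44% × 1,983.00 Cr = 294.85 Cr
Workforce Levy: YTD 94,346.00 Cr ≥ cap 84,596.00 Cr → 0.00 Cr
Long-Term Care Levy: 5.3% × 3,383.00 Cr = 179.30 Cr
Total: 294.85 Cr + 0.00 Cr + 179.30 Cr = 474.15 Cr

474.15 Cr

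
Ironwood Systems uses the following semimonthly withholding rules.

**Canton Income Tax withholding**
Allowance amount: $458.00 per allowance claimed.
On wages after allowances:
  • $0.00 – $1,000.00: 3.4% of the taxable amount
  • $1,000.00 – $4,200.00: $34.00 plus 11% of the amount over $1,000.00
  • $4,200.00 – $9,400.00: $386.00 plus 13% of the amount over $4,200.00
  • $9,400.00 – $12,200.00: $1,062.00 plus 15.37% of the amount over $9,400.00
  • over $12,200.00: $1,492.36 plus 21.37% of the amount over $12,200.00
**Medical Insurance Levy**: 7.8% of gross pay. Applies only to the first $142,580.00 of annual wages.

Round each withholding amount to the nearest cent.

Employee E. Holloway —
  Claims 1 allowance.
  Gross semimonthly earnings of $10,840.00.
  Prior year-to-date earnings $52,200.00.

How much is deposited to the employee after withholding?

Canton Income Tax: taxable = $10,840.00 − 1×$458.00 = $10,382.00
  $1,062.00 + 15.37% × ($10,382.00 − $9,400.00) = $1,062.00 + 15.37% × $982.00 = $1,212.93
Medical Insurance Levy: 7.8% × $10,840.00 = $845.52
Total withheld: $1,212.93 + $845.52 = $2,058.45
Net pay: $10,840.00 − $2,058.45 = $8,781.55

$8,781.55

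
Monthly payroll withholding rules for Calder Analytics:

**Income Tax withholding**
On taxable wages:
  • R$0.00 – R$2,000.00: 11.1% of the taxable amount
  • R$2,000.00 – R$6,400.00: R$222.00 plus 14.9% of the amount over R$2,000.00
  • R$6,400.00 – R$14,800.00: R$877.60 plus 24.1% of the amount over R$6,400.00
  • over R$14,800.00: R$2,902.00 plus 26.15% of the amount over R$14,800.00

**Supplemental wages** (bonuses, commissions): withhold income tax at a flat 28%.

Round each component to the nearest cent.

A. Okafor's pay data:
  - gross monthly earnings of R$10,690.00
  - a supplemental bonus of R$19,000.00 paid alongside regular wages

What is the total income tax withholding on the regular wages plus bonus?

R$7,231.49

Income Tax: taxable = R$10,690.00
  R$877.60 + 24.1% × (R$10,690.00 − R$6,400.00) = R$877.60 + 24.1% × R$4,290.00 = R$1,911.49
Supplemental (28% flat on bonus): 28% × R$19,000.00 = R$5,320.00
Total income tax: R$1,911.49 + R$5,320.00 = R$7,231.49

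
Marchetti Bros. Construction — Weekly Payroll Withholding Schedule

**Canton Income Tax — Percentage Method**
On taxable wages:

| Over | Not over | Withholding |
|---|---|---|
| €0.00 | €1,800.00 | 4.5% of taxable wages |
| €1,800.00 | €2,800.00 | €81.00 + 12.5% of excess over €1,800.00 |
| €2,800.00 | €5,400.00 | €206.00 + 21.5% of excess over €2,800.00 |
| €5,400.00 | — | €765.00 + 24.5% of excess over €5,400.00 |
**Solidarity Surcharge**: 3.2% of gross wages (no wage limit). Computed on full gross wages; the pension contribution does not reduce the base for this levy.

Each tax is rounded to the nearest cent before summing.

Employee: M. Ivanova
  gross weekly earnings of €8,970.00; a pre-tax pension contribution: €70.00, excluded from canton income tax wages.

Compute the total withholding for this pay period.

€1,909.54

Canton Income Tax: taxable = €8,970.00 − €70.00 = €8,900.00
  €765.00 + 24.5% × (€8,900.00 − €5,400.00) = €765.00 + 24.5% × €3,500.00 = €1,622.50
Solidarity Surcharge: 3.2% × €8,970.00 = €287.04
Total: €1,622.50 + €287.04 = €1,909.54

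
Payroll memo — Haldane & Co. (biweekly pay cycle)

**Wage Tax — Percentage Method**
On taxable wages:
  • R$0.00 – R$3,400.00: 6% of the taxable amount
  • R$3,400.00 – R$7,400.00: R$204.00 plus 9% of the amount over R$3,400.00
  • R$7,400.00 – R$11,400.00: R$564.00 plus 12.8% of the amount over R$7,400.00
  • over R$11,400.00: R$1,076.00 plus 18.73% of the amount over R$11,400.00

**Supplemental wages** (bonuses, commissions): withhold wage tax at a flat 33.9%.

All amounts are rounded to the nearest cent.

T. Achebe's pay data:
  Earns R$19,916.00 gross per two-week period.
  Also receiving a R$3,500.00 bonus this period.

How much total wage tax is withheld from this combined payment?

R$3,857.55

Wage Tax: taxable = R$19,916.00
  R$1,076.00 + 18.73% × (R$19,916.00 − R$11,400.00) = R$1,076.00 + 18.73% × R$8,516.00 = R$2,671.05
Supplemental (33.9% flat on bonus): 33.9% × R$3,500.00 = R$1,186.50
Total wage tax: R$2,671.05 + R$1,186.50 = R$3,857.55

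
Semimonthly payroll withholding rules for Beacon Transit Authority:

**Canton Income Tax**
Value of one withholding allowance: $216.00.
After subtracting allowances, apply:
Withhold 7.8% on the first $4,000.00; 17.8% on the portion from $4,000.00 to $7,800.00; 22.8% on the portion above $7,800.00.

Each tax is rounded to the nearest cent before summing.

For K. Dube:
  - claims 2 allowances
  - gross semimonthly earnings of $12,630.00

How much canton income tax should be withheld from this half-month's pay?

Canton Income Tax: taxable = $12,630.00 − 2×$216.00 = $12,198.00
  $988.40 + 22.8% × ($12,198.00 − $7,800.00) = $988.40 + 22.8% × $4,398.00 = $1,991.14

$1,991.14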